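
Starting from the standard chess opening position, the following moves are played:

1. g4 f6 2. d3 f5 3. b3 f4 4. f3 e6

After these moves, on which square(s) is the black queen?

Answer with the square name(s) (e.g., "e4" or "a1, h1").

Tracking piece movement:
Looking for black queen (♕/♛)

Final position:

  a b c d e f g h
  ─────────────────
8│♜ ♞ ♝ ♛ ♚ ♝ ♞ ♜│8
7│♟ ♟ ♟ ♟ · · ♟ ♟│7
6│· · · · ♟ · · ·│6
5│· · · · · · · ·│5
4│· · · · · ♟ ♙ ·│4
3│· ♙ · ♙ · ♙ · ·│3
2│♙ · ♙ · ♙ · · ♙│2
1│♖ ♘ ♗ ♕ ♔ ♗ ♘ ♖│1
  ─────────────────
  a b c d e f g h


d8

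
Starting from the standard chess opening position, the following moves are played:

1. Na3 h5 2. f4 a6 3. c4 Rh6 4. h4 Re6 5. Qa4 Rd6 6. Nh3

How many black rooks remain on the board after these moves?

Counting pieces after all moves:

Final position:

  a b c d e f g h
  ─────────────────
8│♜ ♞ ♝ ♛ ♚ ♝ ♞ ·│8
7│· ♟ ♟ ♟ ♟ ♟ ♟ ·│7
6│♟ · · ♜ · · · ·│6
5│· · · · · · · ♟│5
4│♕ · ♙ · · ♙ · ♙│4
3│♘ · · · · · · ♘│3
2│♙ ♙ · ♙ ♙ · ♙ ·│2
1│♖ · ♗ · ♔ ♗ · ♖│1
  ─────────────────
  a b c d e f g h


2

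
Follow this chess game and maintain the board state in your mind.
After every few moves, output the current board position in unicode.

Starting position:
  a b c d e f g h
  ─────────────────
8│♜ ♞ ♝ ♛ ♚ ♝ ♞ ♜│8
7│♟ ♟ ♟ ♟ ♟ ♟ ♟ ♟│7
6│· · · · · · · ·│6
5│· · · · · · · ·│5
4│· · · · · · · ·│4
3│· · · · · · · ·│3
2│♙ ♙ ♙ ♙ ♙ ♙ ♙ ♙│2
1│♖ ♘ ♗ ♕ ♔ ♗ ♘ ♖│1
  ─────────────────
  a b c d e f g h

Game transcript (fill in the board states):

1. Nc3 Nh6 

  a b c d e f g h
  ─────────────────
8│♜ ♞ ♝ ♛ ♚ ♝ · ♜│8
7│♟ ♟ ♟ ♟ ♟ ♟ ♟ ♟│7
6│· · · · · · · ♞│6
5│· · · · · · · ·│5
4│· · · · · · · ·│4
3│· · ♘ · · · · ·│3
2│♙ ♙ ♙ ♙ ♙ ♙ ♙ ♙│2
1│♖ · ♗ ♕ ♔ ♗ ♘ ♖│1
  ─────────────────
  a b c d e f g h

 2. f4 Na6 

  a b c d e f g h
  ─────────────────
8│♜ · ♝ ♛ ♚ ♝ · ♜│8
7│♟ ♟ ♟ ♟ ♟ ♟ ♟ ♟│7
6│♞ · · · · · · ♞│6
5│· · · · · · · ·│5
4│· · · · · ♙ · ·│4
3│· · ♘ · · · · ·│3
2│♙ ♙ ♙ ♙ ♙ · ♙ ♙│2
1│♖ · ♗ ♕ ♔ ♗ ♘ ♖│1
  ─────────────────
  a b c d e f g h

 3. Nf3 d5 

  a b c d e f g h
  ─────────────────
8│♜ · ♝ ♛ ♚ ♝ · ♜│8
7│♟ ♟ ♟ · ♟ ♟ ♟ ♟│7
6│♞ · · · · · · ♞│6
5│· · · ♟ · · · ·│5
4│· · · · · ♙ · ·│4
3│· · ♘ · · ♘ · ·│3
2│♙ ♙ ♙ ♙ ♙ · ♙ ♙│2
1│♖ · ♗ ♕ ♔ ♗ · ♖│1
  ─────────────────
  a b c d e f g h

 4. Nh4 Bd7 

  a b c d e f g h
  ─────────────────
8│♜ · · ♛ ♚ ♝ · ♜│8
7│♟ ♟ ♟ ♝ ♟ ♟ ♟ ♟│7
6│♞ · · · · · · ♞│6
5│· · · ♟ · · · ·│5
4│· · · · · ♙ · ♘│4
3│· · ♘ · · · · ·│3
2│♙ ♙ ♙ ♙ ♙ · ♙ ♙│2
1│♖ · ♗ ♕ ♔ ♗ · ♖│1
  ─────────────────
  a b c d e f g h

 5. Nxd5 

  a b c d e f g h
  ─────────────────
8│♜ · · ♛ ♚ ♝ · ♜│8
7│♟ ♟ ♟ ♝ ♟ ♟ ♟ ♟│7
6│♞ · · · · · · ♞│6
5│· · · ♘ · · · ·│5
4│· · · · · ♙ · ♘│4
3│· · · · · · · ·│3
2│♙ ♙ ♙ ♙ ♙ · ♙ ♙│2
1│♖ · ♗ ♕ ♔ ♗ · ♖│1
  ─────────────────
  a b c d e f g h


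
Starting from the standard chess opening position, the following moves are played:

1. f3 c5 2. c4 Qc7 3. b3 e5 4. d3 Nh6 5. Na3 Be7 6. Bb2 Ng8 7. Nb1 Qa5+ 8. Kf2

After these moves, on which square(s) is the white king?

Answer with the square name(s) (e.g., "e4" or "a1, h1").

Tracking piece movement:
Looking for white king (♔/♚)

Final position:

  a b c d e f g h
  ─────────────────
8│♜ ♞ ♝ · ♚ · ♞ ♜│8
7│♟ ♟ · ♟ ♝ ♟ ♟ ♟│7
6│· · · · · · · ·│6
5│♛ · ♟ · ♟ · · ·│5
4│· · ♙ · · · · ·│4
3│· ♙ · ♙ · ♙ · ·│3
2│♙ ♗ · · ♙ ♔ ♙ ♙│2
1│♖ ♘ · ♕ · ♗ ♘ ♖│1
  ─────────────────
  a b c d e f g h


f2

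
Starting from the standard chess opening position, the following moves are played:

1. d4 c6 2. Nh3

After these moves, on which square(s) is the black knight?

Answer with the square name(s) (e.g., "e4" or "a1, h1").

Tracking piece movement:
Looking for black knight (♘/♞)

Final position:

  a b c d e f g h
  ─────────────────
8│♜ ♞ ♝ ♛ ♚ ♝ ♞ ♜│8
7│♟ ♟ · ♟ ♟ ♟ ♟ ♟│7
6│· · ♟ · · · · ·│6
5│· · · · · · · ·│5
4│· · · ♙ · · · ·│4
3│· · · · · · · ♘│3
2│♙ ♙ ♙ · ♙ ♙ ♙ ♙│2
1│♖ ♘ ♗ ♕ ♔ ♗ · ♖│1
  ─────────────────
  a b c d e f g h


b8, g8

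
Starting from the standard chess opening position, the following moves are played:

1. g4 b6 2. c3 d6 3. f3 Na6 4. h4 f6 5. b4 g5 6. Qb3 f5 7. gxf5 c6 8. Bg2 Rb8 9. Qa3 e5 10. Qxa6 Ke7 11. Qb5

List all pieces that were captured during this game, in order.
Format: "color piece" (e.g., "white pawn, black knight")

Tracking captures:
  gxf5: captured black pawn
  Qxa6: captured black knight

black pawn, black knight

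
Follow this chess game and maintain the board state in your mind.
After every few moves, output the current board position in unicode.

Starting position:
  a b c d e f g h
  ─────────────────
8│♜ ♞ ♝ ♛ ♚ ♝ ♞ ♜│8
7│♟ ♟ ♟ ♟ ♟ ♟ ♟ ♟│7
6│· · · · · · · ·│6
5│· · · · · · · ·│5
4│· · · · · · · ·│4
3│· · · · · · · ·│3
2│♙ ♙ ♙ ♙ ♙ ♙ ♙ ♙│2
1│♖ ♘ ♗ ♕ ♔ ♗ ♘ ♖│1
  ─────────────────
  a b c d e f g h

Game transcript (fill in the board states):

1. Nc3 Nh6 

  a b c d e f g h
  ─────────────────
8│♜ ♞ ♝ ♛ ♚ ♝ · ♜│8
7│♟ ♟ ♟ ♟ ♟ ♟ ♟ ♟│7
6│· · · · · · · ♞│6
5│· · · · · · · ·│5
4│· · · · · · · ·│4
3│· · ♘ · · · · ·│3
2│♙ ♙ ♙ ♙ ♙ ♙ ♙ ♙│2
1│♖ · ♗ ♕ ♔ ♗ ♘ ♖│1
  ─────────────────
  a b c d e f g h

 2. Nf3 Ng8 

  a b c d e f g h
  ─────────────────
8│♜ ♞ ♝ ♛ ♚ ♝ ♞ ♜│8
7│♟ ♟ ♟ ♟ ♟ ♟ ♟ ♟│7
6│· · · · · · · ·│6
5│· · · · · · · ·│5
4│· · · · · · · ·│4
3│· · ♘ · · ♘ · ·│3
2│♙ ♙ ♙ ♙ ♙ ♙ ♙ ♙│2
1│♖ · ♗ ♕ ♔ ♗ · ♖│1
  ─────────────────
  a b c d e f g h

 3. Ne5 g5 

  a b c d e f g h
  ─────────────────
8│♜ ♞ ♝ ♛ ♚ ♝ ♞ ♜│8
7│♟ ♟ ♟ ♟ ♟ ♟ · ♟│7
6│· · · · · · · ·│6
5│· · · · ♘ · ♟ ·│5
4│· · · · · · · ·│4
3│· · ♘ · · · · ·│3
2│♙ ♙ ♙ ♙ ♙ ♙ ♙ ♙│2
1│♖ · ♗ ♕ ♔ ♗ · ♖│1
  ─────────────────
  a b c d e f g h



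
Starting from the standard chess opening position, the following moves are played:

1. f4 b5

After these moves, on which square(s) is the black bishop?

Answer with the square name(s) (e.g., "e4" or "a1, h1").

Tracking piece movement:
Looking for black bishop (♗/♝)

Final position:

  a b c d e f g h
  ─────────────────
8│♜ ♞ ♝ ♛ ♚ ♝ ♞ ♜│8
7│♟ · ♟ ♟ ♟ ♟ ♟ ♟│7
6│· · · · · · · ·│6
5│· ♟ · · · · · ·│5
4│· · · · · ♙ · ·│4
3│· · · · · · · ·│3
2│♙ ♙ ♙ ♙ ♙ · ♙ ♙│2
1│♖ ♘ ♗ ♕ ♔ ♗ ♘ ♖│1
  ─────────────────
  a b c d e f g h


c8, f8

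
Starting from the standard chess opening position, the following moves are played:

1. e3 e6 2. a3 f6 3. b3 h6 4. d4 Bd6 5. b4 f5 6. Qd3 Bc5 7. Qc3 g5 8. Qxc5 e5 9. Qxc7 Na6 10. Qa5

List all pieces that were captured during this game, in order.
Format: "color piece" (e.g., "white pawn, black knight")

Tracking captures:
  Qxc5: captured black bishop
  Qxc7: captured black pawn

black bishop, black pawn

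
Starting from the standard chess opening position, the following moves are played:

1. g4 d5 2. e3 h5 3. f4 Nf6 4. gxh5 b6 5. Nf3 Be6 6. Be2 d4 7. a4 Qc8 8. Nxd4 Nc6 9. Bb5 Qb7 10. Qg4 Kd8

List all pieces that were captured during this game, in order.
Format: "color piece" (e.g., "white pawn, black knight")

Tracking captures:
  gxh5: captured black pawn
  Nxd4: captured black pawn

black pawn, black pawn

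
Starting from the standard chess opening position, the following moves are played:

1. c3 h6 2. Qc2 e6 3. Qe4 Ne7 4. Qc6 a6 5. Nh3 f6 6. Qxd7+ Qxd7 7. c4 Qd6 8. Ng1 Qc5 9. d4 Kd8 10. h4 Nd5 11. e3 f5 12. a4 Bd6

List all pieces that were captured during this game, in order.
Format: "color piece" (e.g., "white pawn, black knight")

Tracking captures:
  Qxd7+: captured black pawn
  Qxd7: captured white queen

black pawn, white queen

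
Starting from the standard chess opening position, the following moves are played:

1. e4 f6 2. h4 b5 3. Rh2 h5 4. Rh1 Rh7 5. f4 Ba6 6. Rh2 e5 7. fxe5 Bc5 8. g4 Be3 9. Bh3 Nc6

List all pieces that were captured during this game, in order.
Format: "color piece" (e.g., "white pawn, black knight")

Tracking captures:
  fxe5: captured black pawn

black pawn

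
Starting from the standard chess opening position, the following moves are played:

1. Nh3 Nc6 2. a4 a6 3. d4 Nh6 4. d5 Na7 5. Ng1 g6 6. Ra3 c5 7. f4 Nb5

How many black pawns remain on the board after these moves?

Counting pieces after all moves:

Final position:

  a b c d e f g h
  ─────────────────
8│♜ · ♝ ♛ ♚ ♝ · ♜│8
7│· ♟ · ♟ ♟ ♟ · ♟│7
6│♟ · · · · · ♟ ♞│6
5│· ♞ ♟ ♙ · · · ·│5
4│♙ · · · · ♙ · ·│4
3│♖ · · · · · · ·│3
2│· ♙ ♙ · ♙ · ♙ ♙│2
1│· ♘ ♗ ♕ ♔ ♗ ♘ ♖│1
  ─────────────────
  a b c d e f g h


8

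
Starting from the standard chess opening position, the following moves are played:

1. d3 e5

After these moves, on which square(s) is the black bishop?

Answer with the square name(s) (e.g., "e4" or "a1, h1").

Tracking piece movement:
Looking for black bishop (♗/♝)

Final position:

  a b c d e f g h
  ─────────────────
8│♜ ♞ ♝ ♛ ♚ ♝ ♞ ♜│8
7│♟ ♟ ♟ ♟ · ♟ ♟ ♟│7
6│· · · · · · · ·│6
5│· · · · ♟ · · ·│5
4│· · · · · · · ·│4
3│· · · ♙ · · · ·│3
2│♙ ♙ ♙ · ♙ ♙ ♙ ♙│2
1│♖ ♘ ♗ ♕ ♔ ♗ ♘ ♖│1
  ─────────────────
  a b c d e f g h


c8, f8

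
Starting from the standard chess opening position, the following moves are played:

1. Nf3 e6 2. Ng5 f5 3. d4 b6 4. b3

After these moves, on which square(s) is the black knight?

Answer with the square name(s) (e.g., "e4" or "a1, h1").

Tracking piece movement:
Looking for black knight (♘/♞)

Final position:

  a b c d e f g h
  ─────────────────
8│♜ ♞ ♝ ♛ ♚ ♝ ♞ ♜│8
7│♟ · ♟ ♟ · · ♟ ♟│7
6│· ♟ · · ♟ · · ·│6
5│· · · · · ♟ ♘ ·│5
4│· · · ♙ · · · ·│4
3│· ♙ · · · · · ·│3
2│♙ · ♙ · ♙ ♙ ♙ ♙│2
1│♖ ♘ ♗ ♕ ♔ ♗ · ♖│1
  ─────────────────
  a b c d e f g h


b8, g8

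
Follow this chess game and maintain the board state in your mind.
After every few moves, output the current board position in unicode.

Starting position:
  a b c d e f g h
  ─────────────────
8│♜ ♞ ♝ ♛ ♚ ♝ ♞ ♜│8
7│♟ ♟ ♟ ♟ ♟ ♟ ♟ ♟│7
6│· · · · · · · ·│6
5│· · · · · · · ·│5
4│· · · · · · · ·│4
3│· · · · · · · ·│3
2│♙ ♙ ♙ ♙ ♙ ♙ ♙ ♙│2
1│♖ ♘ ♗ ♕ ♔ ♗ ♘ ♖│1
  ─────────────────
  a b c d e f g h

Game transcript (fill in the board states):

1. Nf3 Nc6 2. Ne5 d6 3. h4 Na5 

  a b c d e f g h
  ─────────────────
8│♜ · ♝ ♛ ♚ ♝ ♞ ♜│8
7│♟ ♟ ♟ · ♟ ♟ ♟ ♟│7
6│· · · ♟ · · · ·│6
5│♞ · · · ♘ · · ·│5
4│· · · · · · · ♙│4
3│· · · · · · · ·│3
2│♙ ♙ ♙ ♙ ♙ ♙ ♙ ·│2
1│♖ ♘ ♗ ♕ ♔ ♗ · ♖│1
  ─────────────────
  a b c d e f g h

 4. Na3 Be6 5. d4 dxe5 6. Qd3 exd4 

  a b c d e f g h
  ─────────────────
8│♜ · · ♛ ♚ ♝ ♞ ♜│8
7│♟ ♟ ♟ · ♟ ♟ ♟ ♟│7
6│· · · · ♝ · · ·│6
5│♞ · · · · · · ·│5
4│· · · ♟ · · · ♙│4
3│♘ · · ♕ · · · ·│3
2│♙ ♙ ♙ · ♙ ♙ ♙ ·│2
1│♖ · ♗ · ♔ ♗ · ♖│1
  ─────────────────
  a b c d e f g h

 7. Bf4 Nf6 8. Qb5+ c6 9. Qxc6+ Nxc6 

  a b c d e f g h
  ─────────────────
8│♜ · · ♛ ♚ ♝ · ♜│8
7│♟ ♟ · · ♟ ♟ ♟ ♟│7
6│· · ♞ · ♝ ♞ · ·│6
5│· · · · · · · ·│5
4│· · · ♟ · ♗ · ♙│4
3│♘ · · · · · · ·│3
2│♙ ♙ ♙ · ♙ ♙ ♙ ·│2
1│♖ · · · ♔ ♗ · ♖│1
  ─────────────────
  a b c d e f g h

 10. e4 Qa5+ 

  a b c d e f g h
  ─────────────────
8│♜ · · · ♚ ♝ · ♜│8
7│♟ ♟ · · ♟ ♟ ♟ ♟│7
6│· · ♞ · ♝ ♞ · ·│6
5│♛ · · · · · · ·│5
4│· · · ♟ ♙ ♗ · ♙│4
3│♘ · · · · · · ·│3
2│♙ ♙ ♙ · · ♙ ♙ ·│2
1│♖ · · · ♔ ♗ · ♖│1
  ─────────────────
  a b c d e f g h


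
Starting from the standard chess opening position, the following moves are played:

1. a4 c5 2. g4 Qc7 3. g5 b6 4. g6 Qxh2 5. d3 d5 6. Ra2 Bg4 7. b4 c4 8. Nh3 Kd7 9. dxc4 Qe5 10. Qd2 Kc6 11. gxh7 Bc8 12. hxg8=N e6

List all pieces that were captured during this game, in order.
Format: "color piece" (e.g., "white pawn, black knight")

Tracking captures:
  Qxh2: captured white pawn
  dxc4: captured black pawn
  gxh7: captured black pawn
  hxg8=N: captured black knight

white pawn, black pawn, black pawn, black knight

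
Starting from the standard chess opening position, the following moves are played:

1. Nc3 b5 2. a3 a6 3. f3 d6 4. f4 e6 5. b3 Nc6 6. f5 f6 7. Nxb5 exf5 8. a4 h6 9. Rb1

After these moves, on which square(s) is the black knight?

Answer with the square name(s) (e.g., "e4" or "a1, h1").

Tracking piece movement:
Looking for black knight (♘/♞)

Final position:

  a b c d e f g h
  ─────────────────
8│♜ · ♝ ♛ ♚ ♝ ♞ ♜│8
7│· · ♟ · · · ♟ ·│7
6│♟ · ♞ ♟ · ♟ · ♟│6
5│· ♘ · · · ♟ · ·│5
4│♙ · · · · · · ·│4
3│· ♙ · · · · · ·│3
2│· · ♙ ♙ ♙ · ♙ ♙│2
1│· ♖ ♗ ♕ ♔ ♗ ♘ ♖│1
  ─────────────────
  a b c d e f g h


c6, g8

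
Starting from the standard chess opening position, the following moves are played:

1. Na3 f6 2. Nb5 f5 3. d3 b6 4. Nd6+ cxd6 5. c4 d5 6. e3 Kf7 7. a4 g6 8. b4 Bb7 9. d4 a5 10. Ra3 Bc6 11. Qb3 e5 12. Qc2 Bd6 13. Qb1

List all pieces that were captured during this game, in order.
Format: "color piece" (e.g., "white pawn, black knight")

Tracking captures:
  cxd6: captured white knight

white knight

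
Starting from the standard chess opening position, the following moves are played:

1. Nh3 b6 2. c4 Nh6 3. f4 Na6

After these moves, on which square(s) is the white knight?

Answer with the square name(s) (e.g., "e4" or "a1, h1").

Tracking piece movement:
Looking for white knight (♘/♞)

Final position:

  a b c d e f g h
  ─────────────────
8│♜ · ♝ ♛ ♚ ♝ · ♜│8
7│♟ · ♟ ♟ ♟ ♟ ♟ ♟│7
6│♞ ♟ · · · · · ♞│6
5│· · · · · · · ·│5
4│· · ♙ · · ♙ · ·│4
3│· · · · · · · ♘│3
2│♙ ♙ · ♙ ♙ · ♙ ♙│2
1│♖ ♘ ♗ ♕ ♔ ♗ · ♖│1
  ─────────────────
  a b c d e f g h


b1, h3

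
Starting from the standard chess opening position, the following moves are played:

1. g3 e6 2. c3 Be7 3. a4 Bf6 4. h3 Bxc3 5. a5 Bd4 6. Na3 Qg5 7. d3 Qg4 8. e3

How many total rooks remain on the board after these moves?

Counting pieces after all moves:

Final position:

  a b c d e f g h
  ─────────────────
8│♜ ♞ ♝ · ♚ · ♞ ♜│8
7│♟ ♟ ♟ ♟ · ♟ ♟ ♟│7
6│· · · · ♟ · · ·│6
5│♙ · · · · · · ·│5
4│· · · ♝ · · ♛ ·│4
3│♘ · · ♙ ♙ · ♙ ♙│3
2│· ♙ · · · ♙ · ·│2
1│♖ · ♗ ♕ ♔ ♗ ♘ ♖│1
  ─────────────────
  a b c d e f g h


4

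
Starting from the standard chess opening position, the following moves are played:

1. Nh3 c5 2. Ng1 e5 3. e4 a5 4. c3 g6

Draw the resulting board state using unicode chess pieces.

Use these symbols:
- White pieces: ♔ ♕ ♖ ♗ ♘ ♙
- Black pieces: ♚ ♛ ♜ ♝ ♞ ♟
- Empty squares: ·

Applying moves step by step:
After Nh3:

♜ ♞ ♝ ♛ ♚ ♝ ♞ ♜
♟ ♟ ♟ ♟ ♟ ♟ ♟ ♟
· · · · · · · ·
· · · · · · · ·
· · · · · · · ·
· · · · · · · ♘
♙ ♙ ♙ ♙ ♙ ♙ ♙ ♙
♖ ♘ ♗ ♕ ♔ ♗ · ♖


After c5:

♜ ♞ ♝ ♛ ♚ ♝ ♞ ♜
♟ ♟ · ♟ ♟ ♟ ♟ ♟
· · · · · · · ·
· · ♟ · · · · ·
· · · · · · · ·
· · · · · · · ♘
♙ ♙ ♙ ♙ ♙ ♙ ♙ ♙
♖ ♘ ♗ ♕ ♔ ♗ · ♖


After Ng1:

♜ ♞ ♝ ♛ ♚ ♝ ♞ ♜
♟ ♟ · ♟ ♟ ♟ ♟ ♟
· · · · · · · ·
· · ♟ · · · · ·
· · · · · · · ·
· · · · · · · ·
♙ ♙ ♙ ♙ ♙ ♙ ♙ ♙
♖ ♘ ♗ ♕ ♔ ♗ ♘ ♖


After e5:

♜ ♞ ♝ ♛ ♚ ♝ ♞ ♜
♟ ♟ · ♟ · ♟ ♟ ♟
· · · · · · · ·
· · ♟ · ♟ · · ·
· · · · · · · ·
· · · · · · · ·
♙ ♙ ♙ ♙ ♙ ♙ ♙ ♙
♖ ♘ ♗ ♕ ♔ ♗ ♘ ♖


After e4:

♜ ♞ ♝ ♛ ♚ ♝ ♞ ♜
♟ ♟ · ♟ · ♟ ♟ ♟
· · · · · · · ·
· · ♟ · ♟ · · ·
· · · · ♙ · · ·
· · · · · · · ·
♙ ♙ ♙ ♙ · ♙ ♙ ♙
♖ ♘ ♗ ♕ ♔ ♗ ♘ ♖


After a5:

♜ ♞ ♝ ♛ ♚ ♝ ♞ ♜
· ♟ · ♟ · ♟ ♟ ♟
· · · · · · · ·
♟ · ♟ · ♟ · · ·
· · · · ♙ · · ·
· · · · · · · ·
♙ ♙ ♙ ♙ · ♙ ♙ ♙
♖ ♘ ♗ ♕ ♔ ♗ ♘ ♖


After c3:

♜ ♞ ♝ ♛ ♚ ♝ ♞ ♜
· ♟ · ♟ · ♟ ♟ ♟
· · · · · · · ·
♟ · ♟ · ♟ · · ·
· · · · ♙ · · ·
· · ♙ · · · · ·
♙ ♙ · ♙ · ♙ ♙ ♙
♖ ♘ ♗ ♕ ♔ ♗ ♘ ♖


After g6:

♜ ♞ ♝ ♛ ♚ ♝ ♞ ♜
· ♟ · ♟ · ♟ · ♟
· · · · · · ♟ ·
♟ · ♟ · ♟ · · ·
· · · · ♙ · · ·
· · ♙ · · · · ·
♙ ♙ · ♙ · ♙ ♙ ♙
♖ ♘ ♗ ♕ ♔ ♗ ♘ ♖



  a b c d e f g h
  ─────────────────
8│♜ ♞ ♝ ♛ ♚ ♝ ♞ ♜│8
7│· ♟ · ♟ · ♟ · ♟│7
6│· · · · · · ♟ ·│6
5│♟ · ♟ · ♟ · · ·│5
4│· · · · ♙ · · ·│4
3│· · ♙ · · · · ·│3
2│♙ ♙ · ♙ · ♙ ♙ ♙│2
1│♖ ♘ ♗ ♕ ♔ ♗ ♘ ♖│1
  ─────────────────
  a b c d e f g h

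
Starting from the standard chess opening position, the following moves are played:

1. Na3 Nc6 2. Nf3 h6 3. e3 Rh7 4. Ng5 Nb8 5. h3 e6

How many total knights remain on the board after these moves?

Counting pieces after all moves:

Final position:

  a b c d e f g h
  ─────────────────
8│♜ ♞ ♝ ♛ ♚ ♝ ♞ ·│8
7│♟ ♟ ♟ ♟ · ♟ ♟ ♜│7
6│· · · · ♟ · · ♟│6
5│· · · · · · ♘ ·│5
4│· · · · · · · ·│4
3│♘ · · · ♙ · · ♙│3
2│♙ ♙ ♙ ♙ · ♙ ♙ ·│2
1│♖ · ♗ ♕ ♔ ♗ · ♖│1
  ─────────────────
  a b c d e f g h


4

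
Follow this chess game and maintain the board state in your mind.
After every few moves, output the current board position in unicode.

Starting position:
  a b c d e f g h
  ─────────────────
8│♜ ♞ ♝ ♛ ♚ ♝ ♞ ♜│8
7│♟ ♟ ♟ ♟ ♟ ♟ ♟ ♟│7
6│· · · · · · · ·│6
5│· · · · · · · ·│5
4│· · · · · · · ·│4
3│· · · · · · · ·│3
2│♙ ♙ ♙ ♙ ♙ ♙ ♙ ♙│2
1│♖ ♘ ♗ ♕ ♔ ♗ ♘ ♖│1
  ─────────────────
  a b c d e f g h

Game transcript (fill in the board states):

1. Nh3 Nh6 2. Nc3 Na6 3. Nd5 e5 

  a b c d e f g h
  ─────────────────
8│♜ · ♝ ♛ ♚ ♝ · ♜│8
7│♟ ♟ ♟ ♟ · ♟ ♟ ♟│7
6│♞ · · · · · · ♞│6
5│· · · ♘ ♟ · · ·│5
4│· · · · · · · ·│4
3│· · · · · · · ♘│3
2│♙ ♙ ♙ ♙ ♙ ♙ ♙ ♙│2
1│♖ · ♗ ♕ ♔ ♗ · ♖│1
  ─────────────────
  a b c d e f g h

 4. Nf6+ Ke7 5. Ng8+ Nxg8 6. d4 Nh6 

  a b c d e f g h
  ─────────────────
8│♜ · ♝ ♛ · ♝ · ♜│8
7│♟ ♟ ♟ ♟ ♚ ♟ ♟ ♟│7
6│♞ · · · · · · ♞│6
5│· · · · ♟ · · ·│5
4│· · · ♙ · · · ·│4
3│· · · · · · · ♘│3
2│♙ ♙ ♙ · ♙ ♙ ♙ ♙│2
1│♖ · ♗ ♕ ♔ ♗ · ♖│1
  ─────────────────
  a b c d e f g h

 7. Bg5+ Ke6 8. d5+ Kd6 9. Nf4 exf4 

  a b c d e f g h
  ─────────────────
8│♜ · ♝ ♛ · ♝ · ♜│8
7│♟ ♟ ♟ ♟ · ♟ ♟ ♟│7
6│♞ · · ♚ · · · ♞│6
5│· · · ♙ · · ♗ ·│5
4│· · · · · ♟ · ·│4
3│· · · · · · · ·│3
2│♙ ♙ ♙ · ♙ ♙ ♙ ♙│2
1│♖ · · ♕ ♔ ♗ · ♖│1
  ─────────────────
  a b c d e f g h

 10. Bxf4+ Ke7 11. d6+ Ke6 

  a b c d e f g h
  ─────────────────
8│♜ · ♝ ♛ · ♝ · ♜│8
7│♟ ♟ ♟ ♟ · ♟ ♟ ♟│7
6│♞ · · ♙ ♚ · · ♞│6
5│· · · · · · · ·│5
4│· · · · · ♗ · ·│4
3│· · · · · · · ·│3
2│♙ ♙ ♙ · ♙ ♙ ♙ ♙│2
1│♖ · · ♕ ♔ ♗ · ♖│1
  ─────────────────
  a b c d e f g h


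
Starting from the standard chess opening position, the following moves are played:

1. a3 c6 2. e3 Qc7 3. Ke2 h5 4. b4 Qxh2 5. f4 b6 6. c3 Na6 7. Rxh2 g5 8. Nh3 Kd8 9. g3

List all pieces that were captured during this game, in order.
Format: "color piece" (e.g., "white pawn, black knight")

Tracking captures:
  Qxh2: captured white pawn
  Rxh2: captured black queen

white pawn, black queen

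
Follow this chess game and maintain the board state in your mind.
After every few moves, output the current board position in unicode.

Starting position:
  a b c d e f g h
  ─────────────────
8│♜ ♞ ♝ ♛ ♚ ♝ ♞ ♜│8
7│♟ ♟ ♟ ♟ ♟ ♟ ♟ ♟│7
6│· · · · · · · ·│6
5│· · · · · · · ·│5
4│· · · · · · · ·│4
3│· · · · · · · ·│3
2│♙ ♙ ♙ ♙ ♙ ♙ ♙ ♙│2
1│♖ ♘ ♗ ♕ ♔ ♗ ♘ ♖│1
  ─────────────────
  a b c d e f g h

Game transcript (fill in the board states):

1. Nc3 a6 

  a b c d e f g h
  ─────────────────
8│♜ ♞ ♝ ♛ ♚ ♝ ♞ ♜│8
7│· ♟ ♟ ♟ ♟ ♟ ♟ ♟│7
6│♟ · · · · · · ·│6
5│· · · · · · · ·│5
4│· · · · · · · ·│4
3│· · ♘ · · · · ·│3
2│♙ ♙ ♙ ♙ ♙ ♙ ♙ ♙│2
1│♖ · ♗ ♕ ♔ ♗ ♘ ♖│1
  ─────────────────
  a b c d e f g h

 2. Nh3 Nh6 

  a b c d e f g h
  ─────────────────
8│♜ ♞ ♝ ♛ ♚ ♝ · ♜│8
7│· ♟ ♟ ♟ ♟ ♟ ♟ ♟│7
6│♟ · · · · · · ♞│6
5│· · · · · · · ·│5
4│· · · · · · · ·│4
3│· · ♘ · · · · ♘│3
2│♙ ♙ ♙ ♙ ♙ ♙ ♙ ♙│2
1│♖ · ♗ ♕ ♔ ♗ · ♖│1
  ─────────────────
  a b c d e f g h

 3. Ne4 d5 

  a b c d e f g h
  ─────────────────
8│♜ ♞ ♝ ♛ ♚ ♝ · ♜│8
7│· ♟ ♟ · ♟ ♟ ♟ ♟│7
6│♟ · · · · · · ♞│6
5│· · · ♟ · · · ·│5
4│· · · · ♘ · · ·│4
3│· · · · · · · ♘│3
2│♙ ♙ ♙ ♙ ♙ ♙ ♙ ♙│2
1│♖ · ♗ ♕ ♔ ♗ · ♖│1
  ─────────────────
  a b c d e f g h

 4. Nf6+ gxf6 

  a b c d e f g h
  ─────────────────
8│♜ ♞ ♝ ♛ ♚ ♝ · ♜│8
7│· ♟ ♟ · ♟ ♟ · ♟│7
6│♟ · · · · ♟ · ♞│6
5│· · · ♟ · · · ·│5
4│· · · · · · · ·│4
3│· · · · · · · ♘│3
2│♙ ♙ ♙ ♙ ♙ ♙ ♙ ♙│2
1│♖ · ♗ ♕ ♔ ♗ · ♖│1
  ─────────────────
  a b c d e f g h

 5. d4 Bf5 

  a b c d e f g h
  ─────────────────
8│♜ ♞ · ♛ ♚ ♝ · ♜│8
7│· ♟ ♟ · ♟ ♟ · ♟│7
6│♟ · · · · ♟ · ♞│6
5│· · · ♟ · ♝ · ·│5
4│· · · ♙ · · · ·│4
3│· · · · · · · ♘│3
2│♙ ♙ ♙ · ♙ ♙ ♙ ♙│2
1│♖ · ♗ ♕ ♔ ♗ · ♖│1
  ─────────────────
  a b c d e f g h



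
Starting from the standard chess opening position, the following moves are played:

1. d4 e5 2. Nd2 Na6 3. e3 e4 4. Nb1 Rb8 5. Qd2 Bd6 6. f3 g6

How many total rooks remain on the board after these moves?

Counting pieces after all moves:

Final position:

  a b c d e f g h
  ─────────────────
8│· ♜ ♝ ♛ ♚ · ♞ ♜│8
7│♟ ♟ ♟ ♟ · ♟ · ♟│7
6│♞ · · ♝ · · ♟ ·│6
5│· · · · · · · ·│5
4│· · · ♙ ♟ · · ·│4
3│· · · · ♙ ♙ · ·│3
2│♙ ♙ ♙ ♕ · · ♙ ♙│2
1│♖ ♘ ♗ · ♔ ♗ ♘ ♖│1
  ─────────────────
  a b c d e f g h


4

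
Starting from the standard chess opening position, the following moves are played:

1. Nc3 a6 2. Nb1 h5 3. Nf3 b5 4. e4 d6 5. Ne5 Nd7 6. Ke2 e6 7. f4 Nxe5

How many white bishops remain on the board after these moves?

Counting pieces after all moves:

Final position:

  a b c d e f g h
  ─────────────────
8│♜ · ♝ ♛ ♚ ♝ ♞ ♜│8
7│· · ♟ · · ♟ ♟ ·│7
6│♟ · · ♟ ♟ · · ·│6
5│· ♟ · · ♞ · · ♟│5
4│· · · · ♙ ♙ · ·│4
3│· · · · · · · ·│3
2│♙ ♙ ♙ ♙ ♔ · ♙ ♙│2
1│♖ ♘ ♗ ♕ · ♗ · ♖│1
  ─────────────────
  a b c d e f g h


2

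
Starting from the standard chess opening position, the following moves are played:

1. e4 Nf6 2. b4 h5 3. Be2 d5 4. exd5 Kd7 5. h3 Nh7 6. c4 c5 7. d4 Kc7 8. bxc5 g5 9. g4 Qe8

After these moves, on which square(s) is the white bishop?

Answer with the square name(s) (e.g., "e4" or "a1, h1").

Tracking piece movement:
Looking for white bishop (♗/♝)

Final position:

  a b c d e f g h
  ─────────────────
8│♜ ♞ ♝ · ♛ ♝ · ♜│8
7│♟ ♟ ♚ · ♟ ♟ · ♞│7
6│· · · · · · · ·│6
5│· · ♙ ♙ · · ♟ ♟│5
4│· · ♙ ♙ · · ♙ ·│4
3│· · · · · · · ♙│3
2│♙ · · · ♗ ♙ · ·│2
1│♖ ♘ ♗ ♕ ♔ · ♘ ♖│1
  ─────────────────
  a b c d e f g h


c1, e2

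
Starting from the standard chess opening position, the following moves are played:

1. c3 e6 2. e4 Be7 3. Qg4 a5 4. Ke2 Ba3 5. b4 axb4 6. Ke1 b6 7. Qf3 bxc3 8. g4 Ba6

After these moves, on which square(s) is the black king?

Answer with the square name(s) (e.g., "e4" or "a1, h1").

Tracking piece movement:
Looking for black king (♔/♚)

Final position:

  a b c d e f g h
  ─────────────────
8│♜ ♞ · ♛ ♚ · ♞ ♜│8
7│· · ♟ ♟ · ♟ ♟ ♟│7
6│♝ ♟ · · ♟ · · ·│6
5│· · · · · · · ·│5
4│· · · · ♙ · ♙ ·│4
3│♝ · ♟ · · ♕ · ·│3
2│♙ · · ♙ · ♙ · ♙│2
1│♖ ♘ ♗ · ♔ ♗ ♘ ♖│1
  ─────────────────
  a b c d e f g h


e8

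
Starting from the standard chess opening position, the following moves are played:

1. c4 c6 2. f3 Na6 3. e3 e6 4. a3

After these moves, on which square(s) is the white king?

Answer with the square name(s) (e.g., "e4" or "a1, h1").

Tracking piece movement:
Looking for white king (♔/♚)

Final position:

  a b c d e f g h
  ─────────────────
8│♜ · ♝ ♛ ♚ ♝ ♞ ♜│8
7│♟ ♟ · ♟ · ♟ ♟ ♟│7
6│♞ · ♟ · ♟ · · ·│6
5│· · · · · · · ·│5
4│· · ♙ · · · · ·│4
3│♙ · · · ♙ ♙ · ·│3
2│· ♙ · ♙ · · ♙ ♙│2
1│♖ ♘ ♗ ♕ ♔ ♗ ♘ ♖│1
  ─────────────────
  a b c d e f g h


e1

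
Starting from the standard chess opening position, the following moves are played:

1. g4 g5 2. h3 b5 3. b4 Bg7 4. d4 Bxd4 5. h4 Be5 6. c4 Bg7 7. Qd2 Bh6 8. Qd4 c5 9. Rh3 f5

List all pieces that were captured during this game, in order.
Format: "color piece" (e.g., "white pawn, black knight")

Tracking captures:
  Bxd4: captured white pawn

white pawn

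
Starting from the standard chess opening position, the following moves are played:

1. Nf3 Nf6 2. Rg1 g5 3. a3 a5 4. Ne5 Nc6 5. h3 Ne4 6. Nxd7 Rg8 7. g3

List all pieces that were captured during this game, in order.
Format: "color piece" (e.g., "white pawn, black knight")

Tracking captures:
  Nxd7: captured black pawn

black pawn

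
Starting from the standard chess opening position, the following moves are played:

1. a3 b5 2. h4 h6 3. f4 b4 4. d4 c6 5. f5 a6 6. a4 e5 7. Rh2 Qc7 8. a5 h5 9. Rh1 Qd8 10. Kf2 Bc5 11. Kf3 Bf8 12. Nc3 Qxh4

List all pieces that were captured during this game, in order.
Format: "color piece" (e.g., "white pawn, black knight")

Tracking captures:
  Qxh4: captured white pawn

white pawn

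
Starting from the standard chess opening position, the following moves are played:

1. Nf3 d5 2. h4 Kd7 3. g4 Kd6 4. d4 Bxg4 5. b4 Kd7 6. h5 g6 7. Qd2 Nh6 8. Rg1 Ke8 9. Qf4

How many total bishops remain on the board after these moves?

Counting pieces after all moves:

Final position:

  a b c d e f g h
  ─────────────────
8│♜ ♞ · ♛ ♚ ♝ · ♜│8
7│♟ ♟ ♟ · ♟ ♟ · ♟│7
6│· · · · · · ♟ ♞│6
5│· · · ♟ · · · ♙│5
4│· ♙ · ♙ · ♕ ♝ ·│4
3│· · · · · ♘ · ·│3
2│♙ · ♙ · ♙ ♙ · ·│2
1│♖ ♘ ♗ · ♔ ♗ ♖ ·│1
  ─────────────────
  a b c d e f g h


4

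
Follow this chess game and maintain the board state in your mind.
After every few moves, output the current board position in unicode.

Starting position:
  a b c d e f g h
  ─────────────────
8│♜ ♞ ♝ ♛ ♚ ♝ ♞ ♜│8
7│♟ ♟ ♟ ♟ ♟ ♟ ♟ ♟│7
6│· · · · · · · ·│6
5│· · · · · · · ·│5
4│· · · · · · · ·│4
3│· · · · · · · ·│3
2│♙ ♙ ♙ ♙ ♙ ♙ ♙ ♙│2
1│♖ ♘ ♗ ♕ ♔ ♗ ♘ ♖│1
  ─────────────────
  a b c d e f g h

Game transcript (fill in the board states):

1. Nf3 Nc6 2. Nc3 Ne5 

  a b c d e f g h
  ─────────────────
8│♜ · ♝ ♛ ♚ ♝ ♞ ♜│8
7│♟ ♟ ♟ ♟ ♟ ♟ ♟ ♟│7
6│· · · · · · · ·│6
5│· · · · ♞ · · ·│5
4│· · · · · · · ·│4
3│· · ♘ · · ♘ · ·│3
2│♙ ♙ ♙ ♙ ♙ ♙ ♙ ♙│2
1│♖ · ♗ ♕ ♔ ♗ · ♖│1
  ─────────────────
  a b c d e f g h

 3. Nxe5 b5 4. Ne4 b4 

  a b c d e f g h
  ─────────────────
8│♜ · ♝ ♛ ♚ ♝ ♞ ♜│8
7│♟ · ♟ ♟ ♟ ♟ ♟ ♟│7
6│· · · · · · · ·│6
5│· · · · ♘ · · ·│5
4│· ♟ · · ♘ · · ·│4
3│· · · · · · · ·│3
2│♙ ♙ ♙ ♙ ♙ ♙ ♙ ♙│2
1│♖ · ♗ ♕ ♔ ♗ · ♖│1
  ─────────────────
  a b c d e f g h

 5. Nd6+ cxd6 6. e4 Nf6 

  a b c d e f g h
  ─────────────────
8│♜ · ♝ ♛ ♚ ♝ · ♜│8
7│♟ · · ♟ ♟ ♟ ♟ ♟│7
6│· · · ♟ · ♞ · ·│6
5│· · · · ♘ · · ·│5
4│· ♟ · · ♙ · · ·│4
3│· · · · · · · ·│3
2│♙ ♙ ♙ ♙ · ♙ ♙ ♙│2
1│♖ · ♗ ♕ ♔ ♗ · ♖│1
  ─────────────────
  a b c d e f g h

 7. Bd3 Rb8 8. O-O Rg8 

  a b c d e f g h
  ─────────────────
8│· ♜ ♝ ♛ ♚ ♝ ♜ ·│8
7│♟ · · ♟ ♟ ♟ ♟ ♟│7
6│· · · ♟ · ♞ · ·│6
5│· · · · ♘ · · ·│5
4│· ♟ · · ♙ · · ·│4
3│· · · ♗ · · · ·│3
2│♙ ♙ ♙ ♙ · ♙ ♙ ♙│2
1│♖ · ♗ ♕ · ♖ ♔ ·│1
  ─────────────────
  a b c d e f g h

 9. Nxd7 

  a b c d e f g h
  ─────────────────
8│· ♜ ♝ ♛ ♚ ♝ ♜ ·│8
7│♟ · · ♘ ♟ ♟ ♟ ♟│7
6│· · · ♟ · ♞ · ·│6
5│· · · · · · · ·│5
4│· ♟ · · ♙ · · ·│4
3│· · · ♗ · · · ·│3
2│♙ ♙ ♙ ♙ · ♙ ♙ ♙│2
1│♖ · ♗ ♕ · ♖ ♔ ·│1
  ─────────────────
  a b c d e f g h


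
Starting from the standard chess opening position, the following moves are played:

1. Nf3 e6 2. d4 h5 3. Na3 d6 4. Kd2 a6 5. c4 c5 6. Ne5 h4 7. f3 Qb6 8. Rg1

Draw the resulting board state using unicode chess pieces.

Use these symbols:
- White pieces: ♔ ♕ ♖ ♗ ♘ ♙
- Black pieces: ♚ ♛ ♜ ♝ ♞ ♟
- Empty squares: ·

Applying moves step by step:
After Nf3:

♜ ♞ ♝ ♛ ♚ ♝ ♞ ♜
♟ ♟ ♟ ♟ ♟ ♟ ♟ ♟
· · · · · · · ·
· · · · · · · ·
· · · · · · · ·
· · · · · ♘ · ·
♙ ♙ ♙ ♙ ♙ ♙ ♙ ♙
♖ ♘ ♗ ♕ ♔ ♗ · ♖


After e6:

♜ ♞ ♝ ♛ ♚ ♝ ♞ ♜
♟ ♟ ♟ ♟ · ♟ ♟ ♟
· · · · ♟ · · ·
· · · · · · · ·
· · · · · · · ·
· · · · · ♘ · ·
♙ ♙ ♙ ♙ ♙ ♙ ♙ ♙
♖ ♘ ♗ ♕ ♔ ♗ · ♖


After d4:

♜ ♞ ♝ ♛ ♚ ♝ ♞ ♜
♟ ♟ ♟ ♟ · ♟ ♟ ♟
· · · · ♟ · · ·
· · · · · · · ·
· · · ♙ · · · ·
· · · · · ♘ · ·
♙ ♙ ♙ · ♙ ♙ ♙ ♙
♖ ♘ ♗ ♕ ♔ ♗ · ♖


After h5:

♜ ♞ ♝ ♛ ♚ ♝ ♞ ♜
♟ ♟ ♟ ♟ · ♟ ♟ ·
· · · · ♟ · · ·
· · · · · · · ♟
· · · ♙ · · · ·
· · · · · ♘ · ·
♙ ♙ ♙ · ♙ ♙ ♙ ♙
♖ ♘ ♗ ♕ ♔ ♗ · ♖


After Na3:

♜ ♞ ♝ ♛ ♚ ♝ ♞ ♜
♟ ♟ ♟ ♟ · ♟ ♟ ·
· · · · ♟ · · ·
· · · · · · · ♟
· · · ♙ · · · ·
♘ · · · · ♘ · ·
♙ ♙ ♙ · ♙ ♙ ♙ ♙
♖ · ♗ ♕ ♔ ♗ · ♖


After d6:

♜ ♞ ♝ ♛ ♚ ♝ ♞ ♜
♟ ♟ ♟ · · ♟ ♟ ·
· · · ♟ ♟ · · ·
· · · · · · · ♟
· · · ♙ · · · ·
♘ · · · · ♘ · ·
♙ ♙ ♙ · ♙ ♙ ♙ ♙
♖ · ♗ ♕ ♔ ♗ · ♖


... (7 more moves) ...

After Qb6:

♜ ♞ ♝ · ♚ ♝ ♞ ♜
· ♟ · · · ♟ ♟ ·
♟ ♛ · ♟ ♟ · · ·
· · ♟ · ♘ · · ·
· · ♙ ♙ · · · ♟
♘ · · · · ♙ · ·
♙ ♙ · ♔ ♙ · ♙ ♙
♖ · ♗ ♕ · ♗ · ♖


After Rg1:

♜ ♞ ♝ · ♚ ♝ ♞ ♜
· ♟ · · · ♟ ♟ ·
♟ ♛ · ♟ ♟ · · ·
· · ♟ · ♘ · · ·
· · ♙ ♙ · · · ♟
♘ · · · · ♙ · ·
♙ ♙ · ♔ ♙ · ♙ ♙
♖ · ♗ ♕ · ♗ ♖ ·



  a b c d e f g h
  ─────────────────
8│♜ ♞ ♝ · ♚ ♝ ♞ ♜│8
7│· ♟ · · · ♟ ♟ ·│7
6│♟ ♛ · ♟ ♟ · · ·│6
5│· · ♟ · ♘ · · ·│5
4│· · ♙ ♙ · · · ♟│4
3│♘ · · · · ♙ · ·│3
2│♙ ♙ · ♔ ♙ · ♙ ♙│2
1│♖ · ♗ ♕ · ♗ ♖ ·│1
  ─────────────────
  a b c d e f g h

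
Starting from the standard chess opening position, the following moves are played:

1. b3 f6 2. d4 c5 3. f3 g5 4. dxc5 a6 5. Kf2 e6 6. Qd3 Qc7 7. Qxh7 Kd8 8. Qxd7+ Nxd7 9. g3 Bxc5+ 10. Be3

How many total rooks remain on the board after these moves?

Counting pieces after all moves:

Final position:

  a b c d e f g h
  ─────────────────
8│♜ · ♝ ♚ · · ♞ ♜│8
7│· ♟ ♛ ♞ · · · ·│7
6│♟ · · · ♟ ♟ · ·│6
5│· · ♝ · · · ♟ ·│5
4│· · · · · · · ·│4
3│· ♙ · · ♗ ♙ ♙ ·│3
2│♙ · ♙ · ♙ ♔ · ♙│2
1│♖ ♘ · · · ♗ ♘ ♖│1
  ─────────────────
  a b c d e f g h


4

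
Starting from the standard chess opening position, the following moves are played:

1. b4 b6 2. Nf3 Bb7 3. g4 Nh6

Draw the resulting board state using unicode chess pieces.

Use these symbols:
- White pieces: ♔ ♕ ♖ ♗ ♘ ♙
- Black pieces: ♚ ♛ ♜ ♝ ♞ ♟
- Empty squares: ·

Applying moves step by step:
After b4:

♜ ♞ ♝ ♛ ♚ ♝ ♞ ♜
♟ ♟ ♟ ♟ ♟ ♟ ♟ ♟
· · · · · · · ·
· · · · · · · ·
· ♙ · · · · · ·
· · · · · · · ·
♙ · ♙ ♙ ♙ ♙ ♙ ♙
♖ ♘ ♗ ♕ ♔ ♗ ♘ ♖


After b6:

♜ ♞ ♝ ♛ ♚ ♝ ♞ ♜
♟ · ♟ ♟ ♟ ♟ ♟ ♟
· ♟ · · · · · ·
· · · · · · · ·
· ♙ · · · · · ·
· · · · · · · ·
♙ · ♙ ♙ ♙ ♙ ♙ ♙
♖ ♘ ♗ ♕ ♔ ♗ ♘ ♖


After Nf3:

♜ ♞ ♝ ♛ ♚ ♝ ♞ ♜
♟ · ♟ ♟ ♟ ♟ ♟ ♟
· ♟ · · · · · ·
· · · · · · · ·
· ♙ · · · · · ·
· · · · · ♘ · ·
♙ · ♙ ♙ ♙ ♙ ♙ ♙
♖ ♘ ♗ ♕ ♔ ♗ · ♖


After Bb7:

♜ ♞ · ♛ ♚ ♝ ♞ ♜
♟ ♝ ♟ ♟ ♟ ♟ ♟ ♟
· ♟ · · · · · ·
· · · · · · · ·
· ♙ · · · · · ·
· · · · · ♘ · ·
♙ · ♙ ♙ ♙ ♙ ♙ ♙
♖ ♘ ♗ ♕ ♔ ♗ · ♖


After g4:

♜ ♞ · ♛ ♚ ♝ ♞ ♜
♟ ♝ ♟ ♟ ♟ ♟ ♟ ♟
· ♟ · · · · · ·
· · · · · · · ·
· ♙ · · · · ♙ ·
· · · · · ♘ · ·
♙ · ♙ ♙ ♙ ♙ · ♙
♖ ♘ ♗ ♕ ♔ ♗ · ♖


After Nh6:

♜ ♞ · ♛ ♚ ♝ · ♜
♟ ♝ ♟ ♟ ♟ ♟ ♟ ♟
· ♟ · · · · · ♞
· · · · · · · ·
· ♙ · · · · ♙ ·
· · · · · ♘ · ·
♙ · ♙ ♙ ♙ ♙ · ♙
♖ ♘ ♗ ♕ ♔ ♗ · ♖



  a b c d e f g h
  ─────────────────
8│♜ ♞ · ♛ ♚ ♝ · ♜│8
7│♟ ♝ ♟ ♟ ♟ ♟ ♟ ♟│7
6│· ♟ · · · · · ♞│6
5│· · · · · · · ·│5
4│· ♙ · · · · ♙ ·│4
3│· · · · · ♘ · ·│3
2│♙ · ♙ ♙ ♙ ♙ · ♙│2
1│♖ ♘ ♗ ♕ ♔ ♗ · ♖│1
  ─────────────────
  a b c d e f g h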